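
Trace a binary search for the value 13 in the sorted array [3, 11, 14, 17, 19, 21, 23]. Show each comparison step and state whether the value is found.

Binary search for 13 in [3, 11, 14, 17, 19, 21, 23]:

lo=0, hi=6, mid=3, arr[mid]=17 -> 17 > 13, search left half
lo=0, hi=2, mid=1, arr[mid]=11 -> 11 < 13, search right half
lo=2, hi=2, mid=2, arr[mid]=14 -> 14 > 13, search left half
lo=2 > hi=1, target 13 not found

Binary search determines that 13 is not in the array after 3 comparisons. The search space was exhausted without finding the target.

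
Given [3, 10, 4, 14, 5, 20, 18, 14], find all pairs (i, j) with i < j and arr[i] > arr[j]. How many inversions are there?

Finding inversions in [3, 10, 4, 14, 5, 20, 18, 14]:

(1, 2): arr[1]=10 > arr[2]=4
(1, 4): arr[1]=10 > arr[4]=5
(3, 4): arr[3]=14 > arr[4]=5
(5, 6): arr[5]=20 > arr[6]=18
(5, 7): arr[5]=20 > arr[7]=14
(6, 7): arr[6]=18 > arr[7]=14

Total inversions: 6

The array has 6 inversion(s): (1,2), (1,4), (3,4), (5,6), (5,7), (6,7). Each pair (i,j) satisfies i < j and arr[i] > arr[j].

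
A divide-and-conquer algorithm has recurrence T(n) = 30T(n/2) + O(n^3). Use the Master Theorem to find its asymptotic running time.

Master Theorem for T(n) = 30T(n/2) + O(n^3):

a = 30, b = 2, c = 3
log_b(a) = log_2(30) = 4.9069

Case 1: c = 3 < log_2(30) = 4.9069
T(n) = O(n^(log_2 30))

For T(n) = 30T(n/2) + O(n^3): log_2(30) = 4.9069. This is Case 1 of the Master Theorem (c < log_b(a), work dominated by leaves), giving O(n^(log_2 30)).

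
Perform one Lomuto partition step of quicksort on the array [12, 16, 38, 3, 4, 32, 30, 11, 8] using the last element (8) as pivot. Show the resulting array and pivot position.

Lomuto partition with pivot = 8:

Initial array: [12, 16, 38, 3, 4, 32, 30, 11, 8]

arr[0]=12 > 8: no swap
arr[1]=16 > 8: no swap
arr[2]=38 > 8: no swap
arr[3]=3 <= 8: swap with position 0, array becomes [3, 16, 38, 12, 4, 32, 30, 11, 8]
arr[4]=4 <= 8: swap with position 1, array becomes [3, 4, 38, 12, 16, 32, 30, 11, 8]
arr[5]=32 > 8: no swap
arr[6]=30 > 8: no swap
arr[7]=11 > 8: no swap

Place pivot at position 2: [3, 4, 8, 12, 16, 32, 30, 11, 38]
Pivot position: 2

After partitioning with pivot 8, the array becomes [3, 4, 8, 12, 16, 32, 30, 11, 38]. The pivot is placed at index 2. All elements to the left of the pivot are <= 8, and all elements to the right are > 8.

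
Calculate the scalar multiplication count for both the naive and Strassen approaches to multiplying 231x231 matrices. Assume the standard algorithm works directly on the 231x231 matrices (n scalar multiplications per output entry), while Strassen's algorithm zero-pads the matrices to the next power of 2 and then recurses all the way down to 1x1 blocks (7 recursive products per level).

Matrix multiplication for 231x231 matrices:

Strassen's algorithm requires power-of-2 dimensions. Pad 231x231 to 256x256 (next power of 2).

Standard algorithm: 231^3 = 12326391 multiplications
Strassen's algorithm: 7^(log2(256)) = 7^8 = 5764801 multiplications
Savings: 12326391 - 5764801 = 6561590 multiplications

Standard: 12326391 multiplications (231^3). Strassen: 5764801 multiplications (7^8, after padding to 256x256). Strassen reduces 8 recursive multiplications to 7 at each level.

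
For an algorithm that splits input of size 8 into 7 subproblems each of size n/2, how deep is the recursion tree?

For divide and conquer with division factor 2:

Problem sizes at each level:
Level 0: 8
Level 1: 4
Level 2: 2
Level 3: 1

The root is level 0 and the size-1 base case is level 3 (the tree spans levels 0 through 3, i.e. 4 levels counting the root), so the depth is the number of divisions: log_2(8) = 3

The recursion tree depth is log_2(8) = 3. At each level, the problem size is divided by 2, so it takes 3 divisions to reduce to a base case of size 1. The algorithm makes 7 recursive calls at each level.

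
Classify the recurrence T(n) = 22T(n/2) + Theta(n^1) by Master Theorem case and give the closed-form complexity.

Master Theorem for T(n) = 22T(n/2) + O(n^1):

a = 22, b = 2, c = 1
log_b(a) = log_2(22) = 4.4594

Case 1: c = 1 < log_2(22) = 4.4594
T(n) = O(n^(log_2 22))

For T(n) = 22T(n/2) + O(n^1): log_2(22) = 4.4594. This is Case 1 of the Master Theorem (c < log_b(a), work dominated by leaves), giving O(n^(log_2 22)).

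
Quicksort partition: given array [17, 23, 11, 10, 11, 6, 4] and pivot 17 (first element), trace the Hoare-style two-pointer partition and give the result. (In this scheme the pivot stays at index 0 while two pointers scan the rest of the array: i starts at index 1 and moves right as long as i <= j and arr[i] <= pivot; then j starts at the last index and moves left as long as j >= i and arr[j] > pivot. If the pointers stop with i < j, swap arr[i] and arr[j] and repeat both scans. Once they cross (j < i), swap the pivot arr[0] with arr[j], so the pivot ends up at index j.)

Hoare-style two-pointer partition with pivot = 17:

Initial array: [17, 23, 11, 10, 11, 6, 4]

Pointers start at i = 1, j = 6.
i stops at index 1 (arr[1]=23 > 17), j stops at index 6 (arr[6]=4 <= 17): swap arr[1] and arr[6], array becomes [17, 4, 11, 10, 11, 6, 23]
i ends at 6, j ends at 5: the pointers have crossed (j < i), so scanning stops.

Swap pivot arr[0] with arr[5] to place pivot at position 5: [6, 4, 11, 10, 11, 17, 23]
Pivot position: 5

After partitioning with pivot 17, the array becomes [6, 4, 11, 10, 11, 17, 23]. The pivot is placed at index 5. All elements to the left of the pivot are <= 17, and all elements to the right are > 17.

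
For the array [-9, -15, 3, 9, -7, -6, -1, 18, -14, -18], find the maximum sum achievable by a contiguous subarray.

Using Kadane's algorithm on [-9, -15, 3, 9, -7, -6, -1, 18, -14, -18]:

Scanning through the array:
Position 1 (value -15): max_ending_here = -15, max_so_far = -9
Position 2 (value 3): max_ending_here = 3, max_so_far = 3
Position 3 (value 9): max_ending_here = 12, max_so_far = 12
Position 4 (value -7): max_ending_here = 5, max_so_far = 12
Position 5 (value -6): max_ending_here = -1, max_so_far = 12
Position 6 (value -1): max_ending_here = -1, max_so_far = 12
Position 7 (value 18): max_ending_here = 18, max_so_far = 18
Position 8 (value -14): max_ending_here = 4, max_so_far = 18
Position 9 (value -18): max_ending_here = -14, max_so_far = 18

Maximum subarray: [18]
Maximum sum: 18

The maximum subarray is [18] with sum 18. This subarray runs from index 7 to index 7.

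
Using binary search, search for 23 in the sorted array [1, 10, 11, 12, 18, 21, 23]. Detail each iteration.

Binary search for 23 in [1, 10, 11, 12, 18, 21, 23]:

lo=0, hi=6, mid=3, arr[mid]=12 -> 12 < 23, search right half
lo=4, hi=6, mid=5, arr[mid]=21 -> 21 < 23, search right half
lo=6, hi=6, mid=6, arr[mid]=23 -> Found target at index 6!

Binary search finds 23 at index 6 after 3 comparisons. The search repeatedly halves the search space by comparing with the middle element.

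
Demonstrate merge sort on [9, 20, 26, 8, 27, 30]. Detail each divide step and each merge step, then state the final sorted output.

Merge sort trace:

Split: [9, 20, 26, 8, 27, 30] -> [9, 20, 26] and [8, 27, 30]
  Split: [9, 20, 26] -> [9] and [20, 26]
    Split: [20, 26] -> [20] and [26]
    Merge: [20] + [26] -> [20, 26]
  Merge: [9] + [20, 26] -> [9, 20, 26]
  Split: [8, 27, 30] -> [8] and [27, 30]
    Split: [27, 30] -> [27] and [30]
    Merge: [27] + [30] -> [27, 30]
  Merge: [8] + [27, 30] -> [8, 27, 30]
Merge: [9, 20, 26] + [8, 27, 30] -> [8, 9, 20, 26, 27, 30]

Final sorted array: [8, 9, 20, 26, 27, 30]

The merge sort proceeds by recursively splitting the array and merging sorted halves.
After all merges, the sorted array is [8, 9, 20, 26, 27, 30].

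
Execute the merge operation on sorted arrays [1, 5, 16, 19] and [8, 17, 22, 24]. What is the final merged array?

Merging process:

Compare 1 vs 8: take 1 from left. Merged: [1]
Compare 5 vs 8: take 5 from left. Merged: [1, 5]
Compare 16 vs 8: take 8 from right. Merged: [1, 5, 8]
Compare 16 vs 17: take 16 from left. Merged: [1, 5, 8, 16]
Compare 19 vs 17: take 17 from right. Merged: [1, 5, 8, 16, 17]
Compare 19 vs 22: take 19 from left. Merged: [1, 5, 8, 16, 17, 19]
Append remaining from right: [22, 24]. Merged: [1, 5, 8, 16, 17, 19, 22, 24]

Final merged array: [1, 5, 8, 16, 17, 19, 22, 24]
Total comparisons: 6

The merged array is [1, 5, 8, 16, 17, 19, 22, 24], requiring 6 comparisons. The merge step runs in O(n) time where n is the total number of elements.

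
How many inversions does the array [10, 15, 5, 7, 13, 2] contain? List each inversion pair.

Finding inversions in [10, 15, 5, 7, 13, 2]:

(0, 2): arr[0]=10 > arr[2]=5
(0, 3): arr[0]=10 > arr[3]=7
(0, 5): arr[0]=10 > arr[5]=2
(1, 2): arr[1]=15 > arr[2]=5
(1, 3): arr[1]=15 > arr[3]=7
(1, 4): arr[1]=15 > arr[4]=13
(1, 5): arr[1]=15 > arr[5]=2
(2, 5): arr[2]=5 > arr[5]=2
(3, 5): arr[3]=7 > arr[5]=2
(4, 5): arr[4]=13 > arr[5]=2

Total inversions: 10

The array has 10 inversion(s): (0,2), (0,3), (0,5), (1,2), (1,3), (1,4), (1,5), (2,5), (3,5), (4,5). Each pair (i,j) satisfies i < j and arr[i] > arr[j].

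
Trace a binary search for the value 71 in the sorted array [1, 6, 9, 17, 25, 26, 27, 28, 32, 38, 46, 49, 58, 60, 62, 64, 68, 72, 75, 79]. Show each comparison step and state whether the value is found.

Binary search for 71 in [1, 6, 9, 17, 25, 26, 27, 28, 32, 38, 46, 49, 58, 60, 62, 64, 68, 72, 75, 79]:

lo=0, hi=19, mid=9, arr[mid]=38 -> 38 < 71, search right half
lo=10, hi=19, mid=14, arr[mid]=62 -> 62 < 71, search right half
lo=15, hi=19, mid=17, arr[mid]=72 -> 72 > 71, search left half
lo=15, hi=16, mid=15, arr[mid]=64 -> 64 < 71, search right half
lo=16, hi=16, mid=16, arr[mid]=68 -> 68 < 71, search right half
lo=17 > hi=16, target 71 not found

Binary search determines that 71 is not in the array after 5 comparisons. The search space was exhausted without finding the target.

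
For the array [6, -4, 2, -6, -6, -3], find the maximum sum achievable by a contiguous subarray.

Using Kadane's algorithm on [6, -4, 2, -6, -6, -3]:

Scanning through the array:
Position 1 (value -4): max_ending_here = 2, max_so_far = 6
Position 2 (value 2): max_ending_here = 4, max_so_far = 6
Position 3 (value -6): max_ending_here = -2, max_so_far = 6
Position 4 (value -6): max_ending_here = -6, max_so_far = 6
Position 5 (value -3): max_ending_here = -3, max_so_far = 6

Maximum subarray: [6]
Maximum sum: 6

The maximum subarray is [6] with sum 6. This subarray runs from index 0 to index 0.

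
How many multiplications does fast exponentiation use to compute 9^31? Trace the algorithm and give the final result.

Computing 9^31 by squaring (build up from 9^1; each line after the first costs one multiplication):

9^1 = 9
9^2 = (9^1)^2 = 9^2 = 81
9^3 = 9 * 9^2 = 9 * 81 = 729
9^6 = (9^3)^2 = 729^2 = 531441
9^7 = 9 * 9^6 = 9 * 531441 = 4782969
9^14 = (9^7)^2 = 4782969^2 = 22876792454961
9^15 = 9 * 9^14 = 9 * 22876792454961 = 205891132094649
9^30 = (9^15)^2 = 205891132094649^2 = 42391158275216203514294433201
9^31 = 9 * 9^30 = 9 * 42391158275216203514294433201 = 381520424476945831628649898809

Result: 381520424476945831628649898809
Multiplications needed: 8 (8 lines after 9^1)

9^31 = 381520424476945831628649898809. Using exponentiation by squaring, this requires 8 multiplications. The key idea: if the exponent is even, square the half-power; if odd, multiply by the base once.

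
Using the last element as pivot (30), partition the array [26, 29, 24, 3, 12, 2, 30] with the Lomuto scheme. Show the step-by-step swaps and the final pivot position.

Lomuto partition with pivot = 30:

Initial array: [26, 29, 24, 3, 12, 2, 30]

arr[0]=26 <= 30: swap with position 0, array becomes [26, 29, 24, 3, 12, 2, 30]
arr[1]=29 <= 30: swap with position 1, array becomes [26, 29, 24, 3, 12, 2, 30]
arr[2]=24 <= 30: swap with position 2, array becomes [26, 29, 24, 3, 12, 2, 30]
arr[3]=3 <= 30: swap with position 3, array becomes [26, 29, 24, 3, 12, 2, 30]
arr[4]=12 <= 30: swap with position 4, array becomes [26, 29, 24, 3, 12, 2, 30]
arr[5]=2 <= 30: swap with position 5, array becomes [26, 29, 24, 3, 12, 2, 30]

Place pivot at position 6: [26, 29, 24, 3, 12, 2, 30]
Pivot position: 6

After partitioning with pivot 30, the array becomes [26, 29, 24, 3, 12, 2, 30]. The pivot is placed at index 6. All elements to the left of the pivot are <= 30, and all elements to the right are > 30.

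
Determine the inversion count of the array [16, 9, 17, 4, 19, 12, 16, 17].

Finding inversions in [16, 9, 17, 4, 19, 12, 16, 17]:

(0, 1): arr[0]=16 > arr[1]=9
(0, 3): arr[0]=16 > arr[3]=4
(0, 5): arr[0]=16 > arr[5]=12
(1, 3): arr[1]=9 > arr[3]=4
(2, 3): arr[2]=17 > arr[3]=4
(2, 5): arr[2]=17 > arr[5]=12
(2, 6): arr[2]=17 > arr[6]=16
(4, 5): arr[4]=19 > arr[5]=12
(4, 6): arr[4]=19 > arr[6]=16
(4, 7): arr[4]=19 > arr[7]=17

Total inversions: 10

The array has 10 inversion(s): (0,1), (0,3), (0,5), (1,3), (2,3), (2,5), (2,6), (4,5), (4,6), (4,7). Each pair (i,j) satisfies i < j and arr[i] > arr[j].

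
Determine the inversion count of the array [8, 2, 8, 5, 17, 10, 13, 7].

Finding inversions in [8, 2, 8, 5, 17, 10, 13, 7]:

(0, 1): arr[0]=8 > arr[1]=2
(0, 3): arr[0]=8 > arr[3]=5
(0, 7): arr[0]=8 > arr[7]=7
(2, 3): arr[2]=8 > arr[3]=5
(2, 7): arr[2]=8 > arr[7]=7
(4, 5): arr[4]=17 > arr[5]=10
(4, 6): arr[4]=17 > arr[6]=13
(4, 7): arr[4]=17 > arr[7]=7
(5, 7): arr[5]=10 > arr[7]=7
(6, 7): arr[6]=13 > arr[7]=7

Total inversions: 10

The array has 10 inversion(s): (0,1), (0,3), (0,7), (2,3), (2,7), (4,5), (4,6), (4,7), (5,7), (6,7). Each pair (i,j) satisfies i < j and arr[i] > arr[j].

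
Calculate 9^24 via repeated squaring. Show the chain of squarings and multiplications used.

Computing 9^24 by squaring (build up from 9^1; each line after the first costs one multiplication):

9^1 = 9
9^2 = (9^1)^2 = 9^2 = 81
9^3 = 9 * 9^2 = 9 * 81 = 729
9^6 = (9^3)^2 = 729^2 = 531441
9^12 = (9^6)^2 = 531441^2 = 282429536481
9^24 = (9^12)^2 = 282429536481^2 = 79766443076872509863361

Result: 79766443076872509863361
Multiplications needed: 5 (5 lines after 9^1)

9^24 = 79766443076872509863361. Using exponentiation by squaring, this requires 5 multiplications. The key idea: if the exponent is even, square the half-power; if odd, multiply by the base once.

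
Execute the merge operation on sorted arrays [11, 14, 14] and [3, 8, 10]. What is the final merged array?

Merging process:

Compare 11 vs 3: take 3 from right. Merged: [3]
Compare 11 vs 8: take 8 from right. Merged: [3, 8]
Compare 11 vs 10: take 10 from right. Merged: [3, 8, 10]
Append remaining from left: [11, 14, 14]. Merged: [3, 8, 10, 11, 14, 14]

Final merged array: [3, 8, 10, 11, 14, 14]
Total comparisons: 3

The merged array is [3, 8, 10, 11, 14, 14], requiring 3 comparisons. The merge step runs in O(n) time where n is the total number of elements.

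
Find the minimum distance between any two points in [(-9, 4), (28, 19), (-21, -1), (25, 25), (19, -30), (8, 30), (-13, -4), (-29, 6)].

Computing all pairwise distances among 8 points:

d((-9, 4), (28, 19)) = 39.9249
d((-9, 4), (-21, -1)) = 13.0
d((-9, 4), (25, 25)) = 39.9625
d((-9, 4), (19, -30)) = 44.0454
d((-9, 4), (8, 30)) = 31.0644
d((-9, 4), (-13, -4)) = 8.9443
d((-9, 4), (-29, 6)) = 20.0998
d((28, 19), (-21, -1)) = 52.9245
d((28, 19), (25, 25)) = 6.7082 <-- minimum
d((28, 19), (19, -30)) = 49.8197
d((28, 19), (8, 30)) = 22.8254
d((28, 19), (-13, -4)) = 47.0106
d((28, 19), (-29, 6)) = 58.4637
d((-21, -1), (25, 25)) = 52.8394
d((-21, -1), (19, -30)) = 49.4065
d((-21, -1), (8, 30)) = 42.45
d((-21, -1), (-13, -4)) = 8.544
d((-21, -1), (-29, 6)) = 10.6301
d((25, 25), (19, -30)) = 55.3263
d((25, 25), (8, 30)) = 17.72
d((25, 25), (-13, -4)) = 47.8017
d((25, 25), (-29, 6)) = 57.2451
d((19, -30), (8, 30)) = 61.0
d((19, -30), (-13, -4)) = 41.2311
d((19, -30), (-29, 6)) = 60.0
d((8, 30), (-13, -4)) = 39.9625
d((8, 30), (-29, 6)) = 44.1022
d((-13, -4), (-29, 6)) = 18.868

Closest pair: (28, 19) and (25, 25) with distance 6.7082

The closest pair is (28, 19) and (25, 25) with Euclidean distance 6.7082. For 8 points, brute-force pairwise comparison is shown above. For large n, the divide-and-conquer algorithm (sort by x, recurse on halves, check the dividing strip) achieves O(n log n).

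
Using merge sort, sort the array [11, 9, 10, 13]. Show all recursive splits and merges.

Merge sort trace:

Split: [11, 9, 10, 13] -> [11, 9] and [10, 13]
  Split: [11, 9] -> [11] and [9]
  Merge: [11] + [9] -> [9, 11]
  Split: [10, 13] -> [10] and [13]
  Merge: [10] + [13] -> [10, 13]
Merge: [9, 11] + [10, 13] -> [9, 10, 11, 13]

Final sorted array: [9, 10, 11, 13]

The merge sort proceeds by recursively splitting the array and merging sorted halves.
After all merges, the sorted array is [9, 10, 11, 13].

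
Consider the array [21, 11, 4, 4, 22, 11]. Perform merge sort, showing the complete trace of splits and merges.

Merge sort trace:

Split: [21, 11, 4, 4, 22, 11] -> [21, 11, 4] and [4, 22, 11]
  Split: [21, 11, 4] -> [21] and [11, 4]
    Split: [11, 4] -> [11] and [4]
    Merge: [11] + [4] -> [4, 11]
  Merge: [21] + [4, 11] -> [4, 11, 21]
  Split: [4, 22, 11] -> [4] and [22, 11]
    Split: [22, 11] -> [22] and [11]
    Merge: [22] + [11] -> [11, 22]
  Merge: [4] + [11, 22] -> [4, 11, 22]
Merge: [4, 11, 21] + [4, 11, 22] -> [4, 4, 11, 11, 21, 22]

Final sorted array: [4, 4, 11, 11, 21, 22]

The merge sort proceeds by recursively splitting the array and merging sorted halves.
After all merges, the sorted array is [4, 4, 11, 11, 21, 22].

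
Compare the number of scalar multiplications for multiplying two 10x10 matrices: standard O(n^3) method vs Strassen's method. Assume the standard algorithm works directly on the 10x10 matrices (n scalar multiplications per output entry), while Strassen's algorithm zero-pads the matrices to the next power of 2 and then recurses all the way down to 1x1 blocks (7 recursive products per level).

Matrix multiplication for 10x10 matrices:

Strassen's algorithm requires power-of-2 dimensions. Pad 10x10 to 16x16 (next power of 2).

Standard algorithm: 10^3 = 1000 multiplications
Strassen's algorithm: 7^(log2(16)) = 7^4 = 2401 multiplications
Difference: 1000 - 2401 = -1401 (Strassen uses MORE here due to padding overhead — for small or just-over-power-of-2 n, padding can outweigh the per-level savings)

Standard: 1000 multiplications (10^3). Strassen: 2401 multiplications (7^4, after padding to 16x16). Strassen reduces 8 recursive multiplications to 7 at each level.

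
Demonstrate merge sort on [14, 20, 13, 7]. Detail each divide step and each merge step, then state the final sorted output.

Merge sort trace:

Split: [14, 20, 13, 7] -> [14, 20] and [13, 7]
  Split: [14, 20] -> [14] and [20]
  Merge: [14] + [20] -> [14, 20]
  Split: [13, 7] -> [13] and [7]
  Merge: [13] + [7] -> [7, 13]
Merge: [14, 20] + [7, 13] -> [7, 13, 14, 20]

Final sorted array: [7, 13, 14, 20]

The merge sort proceeds by recursively splitting the array and merging sorted halves.
After all merges, the sorted array is [7, 13, 14, 20].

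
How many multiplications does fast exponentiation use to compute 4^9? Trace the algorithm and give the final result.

Computing 4^9 by squaring (build up from 4^1; each line after the first costs one multiplication):

4^1 = 4
4^2 = (4^1)^2 = 4^2 = 16
4^4 = (4^2)^2 = 16^2 = 256
4^8 = (4^4)^2 = 256^2 = 65536
4^9 = 4 * 4^8 = 4 * 65536 = 262144

Result: 262144
Multiplications needed: 4 (4 lines after 4^1)

4^9 = 262144. Using exponentiation by squaring, this requires 4 multiplications. The key idea: if the exponent is even, square the half-power; if odd, multiply by the base once.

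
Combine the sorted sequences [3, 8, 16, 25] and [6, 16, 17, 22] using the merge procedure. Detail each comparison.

Merging process:

Compare 3 vs 6: take 3 from left. Merged: [3]
Compare 8 vs 6: take 6 from right. Merged: [3, 6]
Compare 8 vs 16: take 8 from left. Merged: [3, 6, 8]
Compare 16 vs 16: take 16 from left. Merged: [3, 6, 8, 16]
Compare 25 vs 16: take 16 from right. Merged: [3, 6, 8, 16, 16]
Compare 25 vs 17: take 17 from right. Merged: [3, 6, 8, 16, 16, 17]
Compare 25 vs 22: take 22 from right. Merged: [3, 6, 8, 16, 16, 17, 22]
Append remaining from left: [25]. Merged: [3, 6, 8, 16, 16, 17, 22, 25]

Final merged array: [3, 6, 8, 16, 16, 17, 22, 25]
Total comparisons: 7

The merged array is [3, 6, 8, 16, 16, 17, 22, 25], requiring 7 comparisons. The merge step runs in O(n) time where n is the total number of elements.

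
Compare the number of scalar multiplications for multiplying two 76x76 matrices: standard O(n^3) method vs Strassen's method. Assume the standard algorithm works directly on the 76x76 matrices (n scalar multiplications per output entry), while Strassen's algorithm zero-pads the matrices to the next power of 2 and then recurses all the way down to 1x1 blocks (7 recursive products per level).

Matrix multiplication for 76x76 matrices:

Strassen's algorithm requires power-of-2 dimensions. Pad 76x76 to 128x128 (next power of 2).

Standard algorithm: 76^3 = 438976 multiplications
Strassen's algorithm: 7^(log2(128)) = 7^7 = 823543 multiplications
Difference: 438976 - 823543 = -384567 (Strassen uses MORE here due to padding overhead — for small or just-over-power-of-2 n, padding can outweigh the per-level savings)

Standard: 438976 multiplications (76^3). Strassen: 823543 multiplications (7^7, after padding to 128x128). Strassen reduces 8 recursive multiplications to 7 at each level.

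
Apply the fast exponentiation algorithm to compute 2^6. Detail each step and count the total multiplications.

Computing 2^6 by squaring (build up from 2^1; each line after the first costs one multiplication):

2^1 = 2
2^2 = (2^1)^2 = 2^2 = 4
2^3 = 2 * 2^2 = 2 * 4 = 8
2^6 = (2^3)^2 = 8^2 = 64

Result: 64
Multiplications needed: 3 (3 lines after 2^1)

2^6 = 64. Using exponentiation by squaring, this requires 3 multiplications. The key idea: if the exponent is even, square the half-power; if odd, multiply by the base once.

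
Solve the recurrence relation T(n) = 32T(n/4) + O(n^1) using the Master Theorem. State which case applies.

Master Theorem for T(n) = 32T(n/4) + O(n^1):

a = 32, b = 4, c = 1
log_b(a) = log_4(32) = 2.5000

Case 1: c = 1 < log_4(32) = 2.5000
T(n) = O(n^(log_4 32))

For T(n) = 32T(n/4) + O(n^1): log_4(32) = 2.5000. This is Case 1 of the Master Theorem (c < log_b(a), work dominated by leaves), giving O(n^(log_4 32)).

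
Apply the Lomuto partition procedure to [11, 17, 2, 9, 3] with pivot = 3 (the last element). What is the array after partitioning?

Lomuto partition with pivot = 3:

Initial array: [11, 17, 2, 9, 3]

arr[0]=11 > 3: no swap
arr[1]=17 > 3: no swap
arr[2]=2 <= 3: swap with position 0, array becomes [2, 17, 11, 9, 3]
arr[3]=9 > 3: no swap

Place pivot at position 1: [2, 3, 11, 9, 17]
Pivot position: 1

After partitioning with pivot 3, the array becomes [2, 3, 11, 9, 17]. The pivot is placed at index 1. All elements to the left of the pivot are <= 3, and all elements to the right are > 3.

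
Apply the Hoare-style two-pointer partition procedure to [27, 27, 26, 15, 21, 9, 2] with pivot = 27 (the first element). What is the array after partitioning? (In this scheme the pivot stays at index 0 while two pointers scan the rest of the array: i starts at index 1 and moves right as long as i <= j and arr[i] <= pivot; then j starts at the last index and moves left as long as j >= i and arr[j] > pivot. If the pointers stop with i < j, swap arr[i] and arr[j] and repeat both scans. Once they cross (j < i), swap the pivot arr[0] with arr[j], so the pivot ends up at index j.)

Hoare-style two-pointer partition with pivot = 27:

Initial array: [27, 27, 26, 15, 21, 9, 2]

Pointers start at i = 1, j = 6.
i ends at 7, j ends at 6: the pointers have crossed (j < i), so scanning stops.

Swap pivot arr[0] with arr[6] to place pivot at position 6: [2, 27, 26, 15, 21, 9, 27]
Pivot position: 6

After partitioning with pivot 27, the array becomes [2, 27, 26, 15, 21, 9, 27]. The pivot is placed at index 6. All elements to the left of the pivot are <= 27, and all elements to the right are > 27.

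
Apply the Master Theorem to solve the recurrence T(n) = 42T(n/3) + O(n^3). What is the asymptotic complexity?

Master Theorem for T(n) = 42T(n/3) + O(n^3):

a = 42, b = 3, c = 3
log_b(a) = log_3(42) = 3.4022

Case 1: c = 3 < log_3(42) = 3.4022
T(n) = O(n^(log_3 42))

For T(n) = 42T(n/3) + O(n^3): log_3(42) = 3.4022. This is Case 1 of the Master Theorem (c < log_b(a), work dominated by leaves), giving O(n^(log_3 42)).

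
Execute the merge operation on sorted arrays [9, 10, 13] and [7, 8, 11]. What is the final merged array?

Merging process:

Compare 9 vs 7: take 7 from right. Merged: [7]
Compare 9 vs 8: take 8 from right. Merged: [7, 8]
Compare 9 vs 11: take 9 from left. Merged: [7, 8, 9]
Compare 10 vs 11: take 10 from left. Merged: [7, 8, 9, 10]
Compare 13 vs 11: take 11 from right. Merged: [7, 8, 9, 10, 11]
Append remaining from left: [13]. Merged: [7, 8, 9, 10, 11, 13]

Final merged array: [7, 8, 9, 10, 11, 13]
Total comparisons: 5

The merged array is [7, 8, 9, 10, 11, 13], requiring 5 comparisons. The merge step runs in O(n) time where n is the total number of elements.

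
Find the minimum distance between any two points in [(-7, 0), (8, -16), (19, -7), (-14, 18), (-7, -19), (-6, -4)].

Computing all pairwise distances among 6 points:

d((-7, 0), (8, -16)) = 21.9317
d((-7, 0), (19, -7)) = 26.9258
d((-7, 0), (-14, 18)) = 19.3132
d((-7, 0), (-7, -19)) = 19.0
d((-7, 0), (-6, -4)) = 4.1231 <-- minimum
d((8, -16), (19, -7)) = 14.2127
d((8, -16), (-14, 18)) = 40.4969
d((8, -16), (-7, -19)) = 15.2971
d((8, -16), (-6, -4)) = 18.4391
d((19, -7), (-14, 18)) = 41.4005
d((19, -7), (-7, -19)) = 28.6356
d((19, -7), (-6, -4)) = 25.1794
d((-14, 18), (-7, -19)) = 37.6563
d((-14, 18), (-6, -4)) = 23.4094
d((-7, -19), (-6, -4)) = 15.0333

Closest pair: (-7, 0) and (-6, -4) with distance 4.1231

The closest pair is (-7, 0) and (-6, -4) with Euclidean distance 4.1231. For 6 points, brute-force pairwise comparison is shown above. For large n, the divide-and-conquer algorithm (sort by x, recurse on halves, check the dividing strip) achieves O(n log n).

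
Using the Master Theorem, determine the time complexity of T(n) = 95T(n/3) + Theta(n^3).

Master Theorem for T(n) = 95T(n/3) + O(n^3):

a = 95, b = 3, c = 3
log_b(a) = log_3(95) = 4.1451

Case 1: c = 3 < log_3(95) = 4.1451
T(n) = O(n^(log_3 95))

For T(n) = 95T(n/3) + O(n^3): log_3(95) = 4.1451. This is Case 1 of the Master Theorem (c < log_b(a), work dominated by leaves), giving O(n^(log_3 95)).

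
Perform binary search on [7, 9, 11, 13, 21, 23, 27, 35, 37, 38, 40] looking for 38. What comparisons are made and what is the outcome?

Binary search for 38 in [7, 9, 11, 13, 21, 23, 27, 35, 37, 38, 40]:

lo=0, hi=10, mid=5, arr[mid]=23 -> 23 < 38, search right half
lo=6, hi=10, mid=8, arr[mid]=37 -> 37 < 38, search right half
lo=9, hi=10, mid=9, arr[mid]=38 -> Found target at index 9!

Binary search finds 38 at index 9 after 3 comparisons. The search repeatedly halves the search space by comparing with the middle element.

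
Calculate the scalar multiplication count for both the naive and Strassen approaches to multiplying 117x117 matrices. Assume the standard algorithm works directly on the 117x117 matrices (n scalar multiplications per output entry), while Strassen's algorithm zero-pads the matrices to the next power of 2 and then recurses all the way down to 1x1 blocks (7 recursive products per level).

Matrix multiplication for 117x117 matrices:

Strassen's algorithm requires power-of-2 dimensions. Pad 117x117 to 128x128 (next power of 2).

Standard algorithm: 117^3 = 1601613 multiplications
Strassen's algorithm: 7^(log2(128)) = 7^7 = 823543 multiplications
Savings: 1601613 - 823543 = 778070 multiplications

Standard: 1601613 multiplications (117^3). Strassen: 823543 multiplications (7^7, after padding to 128x128). Strassen reduces 8 recursive multiplications to 7 at each level.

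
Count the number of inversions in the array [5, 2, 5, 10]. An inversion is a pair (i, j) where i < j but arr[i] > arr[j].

Finding inversions in [5, 2, 5, 10]:

(0, 1): arr[0]=5 > arr[1]=2

Total inversions: 1

The array has 1 inversion(s): (0,1). Each pair (i,j) satisfies i < j and arr[i] > arr[j].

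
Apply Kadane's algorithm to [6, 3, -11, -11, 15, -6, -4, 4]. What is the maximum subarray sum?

Using Kadane's algorithm on [6, 3, -11, -11, 15, -6, -4, 4]:

Scanning through the array:
Position 1 (value 3): max_ending_here = 9, max_so_far = 9
Position 2 (value -11): max_ending_here = -2, max_so_far = 9
Position 3 (value -11): max_ending_here = -11, max_so_far = 9
Position 4 (value 15): max_ending_here = 15, max_so_far = 15
Position 5 (value -6): max_ending_here = 9, max_so_far = 15
Position 6 (value -4): max_ending_here = 5, max_so_far = 15
Position 7 (value 4): max_ending_here = 9, max_so_far = 15

Maximum subarray: [15]
Maximum sum: 15

The maximum subarray is [15] with sum 15. This subarray runs from index 4 to index 4.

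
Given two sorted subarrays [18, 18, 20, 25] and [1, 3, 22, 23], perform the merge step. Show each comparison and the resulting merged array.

Merging process:

Compare 18 vs 1: take 1 from right. Merged: [1]
Compare 18 vs 3: take 3 from right. Merged: [1, 3]
Compare 18 vs 22: take 18 from left. Merged: [1, 3, 18]
Compare 18 vs 22: take 18 from left. Merged: [1, 3, 18, 18]
Compare 20 vs 22: take 20 from left. Merged: [1, 3, 18, 18, 20]
Compare 25 vs 22: take 22 from right. Merged: [1, 3, 18, 18, 20, 22]
Compare 25 vs 23: take 23 from right. Merged: [1, 3, 18, 18, 20, 22, 23]
Append remaining from left: [25]. Merged: [1, 3, 18, 18, 20, 22, 23, 25]

Final merged array: [1, 3, 18, 18, 20, 22, 23, 25]
Total comparisons: 7

The merged array is [1, 3, 18, 18, 20, 22, 23, 25], requiring 7 comparisons. The merge step runs in O(n) time where n is the total number of elements.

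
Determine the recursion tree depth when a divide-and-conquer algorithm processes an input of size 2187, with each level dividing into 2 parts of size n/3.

For divide and conquer with division factor 3:

Problem sizes at each level:
Level 0: 2187
Level 1: 729
Level 2: 243
Level 3: 81
Level 4: 27
Level 5: 9
Level 6: 3
Level 7: 1

The root is level 0 and the size-1 base case is level 7 (the tree spans levels 0 through 7, i.e. 8 levels counting the root), so the depth is the number of divisions: log_3(2187) = 7

The recursion tree depth is log_3(2187) = 7. At each level, the problem size is divided by 3, so it takes 7 divisions to reduce to a base case of size 1. The algorithm makes 2 recursive calls at each level.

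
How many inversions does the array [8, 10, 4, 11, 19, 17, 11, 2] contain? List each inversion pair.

Finding inversions in [8, 10, 4, 11, 19, 17, 11, 2]:

(0, 2): arr[0]=8 > arr[2]=4
(0, 7): arr[0]=8 > arr[7]=2
(1, 2): arr[1]=10 > arr[2]=4
(1, 7): arr[1]=10 > arr[7]=2
(2, 7): arr[2]=4 > arr[7]=2
(3, 7): arr[3]=11 > arr[7]=2
(4, 5): arr[4]=19 > arr[5]=17
(4, 6): arr[4]=19 > arr[6]=11
(4, 7): arr[4]=19 > arr[7]=2
(5, 6): arr[5]=17 > arr[6]=11
(5, 7): arr[5]=17 > arr[7]=2
(6, 7): arr[6]=11 > arr[7]=2

Total inversions: 12

The array has 12 inversion(s): (0,2), (0,7), (1,2), (1,7), (2,7), (3,7), (4,5), (4,6), (4,7), (5,6), (5,7), (6,7). Each pair (i,j) satisfies i < j and arr[i] > arr[j].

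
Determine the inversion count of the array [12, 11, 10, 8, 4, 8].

Finding inversions in [12, 11, 10, 8, 4, 8]:

(0, 1): arr[0]=12 > arr[1]=11
(0, 2): arr[0]=12 > arr[2]=10
(0, 3): arr[0]=12 > arr[3]=8
(0, 4): arr[0]=12 > arr[4]=4
(0, 5): arr[0]=12 > arr[5]=8
(1, 2): arr[1]=11 > arr[2]=10
(1, 3): arr[1]=11 > arr[3]=8
(1, 4): arr[1]=11 > arr[4]=4
(1, 5): arr[1]=11 > arr[5]=8
(2, 3): arr[2]=10 > arr[3]=8
(2, 4): arr[2]=10 > arr[4]=4
(2, 5): arr[2]=10 > arr[5]=8
(3, 4): arr[3]=8 > arr[4]=4

Total inversions: 13

The array has 13 inversion(s): (0,1), (0,2), (0,3), (0,4), (0,5), (1,2), (1,3), (1,4), (1,5), (2,3), (2,4), (2,5), (3,4). Each pair (i,j) satisfies i < j and arr[i] > arr[j].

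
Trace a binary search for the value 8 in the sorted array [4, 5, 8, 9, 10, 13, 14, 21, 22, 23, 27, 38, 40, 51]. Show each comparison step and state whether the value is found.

Binary search for 8 in [4, 5, 8, 9, 10, 13, 14, 21, 22, 23, 27, 38, 40, 51]:

lo=0, hi=13, mid=6, arr[mid]=14 -> 14 > 8, search left half
lo=0, hi=5, mid=2, arr[mid]=8 -> Found target at index 2!

Binary search finds 8 at index 2 after 2 comparisons. The search repeatedly halves the search space by comparing with the middle element.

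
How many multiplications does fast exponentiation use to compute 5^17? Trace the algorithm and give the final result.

Computing 5^17 by squaring (build up from 5^1; each line after the first costs one multiplication):

5^1 = 5
5^2 = (5^1)^2 = 5^2 = 25
5^4 = (5^2)^2 = 25^2 = 625
5^8 = (5^4)^2 = 625^2 = 390625
5^16 = (5^8)^2 = 390625^2 = 152587890625
5^17 = 5 * 5^16 = 5 * 152587890625 = 762939453125

Result: 762939453125
Multiplications needed: 5 (5 lines after 5^1)

5^17 = 762939453125. Using exponentiation by squaring, this requires 5 multiplications. The key idea: if the exponent is even, square the half-power; if odd, multiply by the base once.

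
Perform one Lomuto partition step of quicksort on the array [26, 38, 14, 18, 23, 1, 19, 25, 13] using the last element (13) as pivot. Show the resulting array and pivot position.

Lomuto partition with pivot = 13:

Initial array: [26, 38, 14, 18, 23, 1, 19, 25, 13]

arr[0]=26 > 13: no swap
arr[1]=38 > 13: no swap
arr[2]=14 > 13: no swap
arr[3]=18 > 13: no swap
arr[4]=23 > 13: no swap
arr[5]=1 <= 13: swap with position 0, array becomes [1, 38, 14, 18, 23, 26, 19, 25, 13]
arr[6]=19 > 13: no swap
arr[7]=25 > 13: no swap

Place pivot at position 1: [1, 13, 14, 18, 23, 26, 19, 25, 38]
Pivot position: 1

After partitioning with pivot 13, the array becomes [1, 13, 14, 18, 23, 26, 19, 25, 38]. The pivot is placed at index 1. All elements to the left of the pivot are <= 13, and all elements to the right are > 13.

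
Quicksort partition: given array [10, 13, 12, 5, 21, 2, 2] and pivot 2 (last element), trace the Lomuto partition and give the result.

Lomuto partition with pivot = 2:

Initial array: [10, 13, 12, 5, 21, 2, 2]

arr[0]=10 > 2: no swap
arr[1]=13 > 2: no swap
arr[2]=12 > 2: no swap
arr[3]=5 > 2: no swap
arr[4]=21 > 2: no swap
arr[5]=2 <= 2: swap with position 0, array becomes [2, 13, 12, 5, 21, 10, 2]

Place pivot at position 1: [2, 2, 12, 5, 21, 10, 13]
Pivot position: 1

After partitioning with pivot 2, the array becomes [2, 2, 12, 5, 21, 10, 13]. The pivot is placed at index 1. All elements to the left of the pivot are <= 2, and all elements to the right are > 2.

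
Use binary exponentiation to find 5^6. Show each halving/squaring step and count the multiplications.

Computing 5^6 by squaring (build up from 5^1; each line after the first costs one multiplication):

5^1 = 5
5^2 = (5^1)^2 = 5^2 = 25
5^3 = 5 * 5^2 = 5 * 25 = 125
5^6 = (5^3)^2 = 125^2 = 15625

Result: 15625
Multiplications needed: 3 (3 lines after 5^1)

5^6 = 15625. Using exponentiation by squaring, this requires 3 multiplications. The key idea: if the exponent is even, square the half-power; if odd, multiply by the base once.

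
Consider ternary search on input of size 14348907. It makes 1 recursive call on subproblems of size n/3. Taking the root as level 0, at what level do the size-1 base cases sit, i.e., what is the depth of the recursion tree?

For divide and conquer with division factor 3:

Problem sizes at each level:
Level 0: 14348907
Level 1: 4782969
Level 2: 1594323
Level 3: 531441
Level 4: 177147
Level 5: 59049
Level 6: 19683
Level 7: 6561
Level 8: 2187
Level 9: 729
Level 10: 243
Level 11: 81
Level 12: 27
Level 13: 9
Level 14: 3
Level 15: 1

The root is level 0 and the size-1 base case is level 15 (the tree spans levels 0 through 15, i.e. 16 levels counting the root), so the depth is the number of divisions: log_3(14348907) = 15

The recursion tree depth is log_3(14348907) = 15. At each level, the problem size is divided by 3, so it takes 15 divisions to reduce to a base case of size 1. The algorithm makes 1 recursive call at each level.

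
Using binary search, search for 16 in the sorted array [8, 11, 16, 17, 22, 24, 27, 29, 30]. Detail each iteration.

Binary search for 16 in [8, 11, 16, 17, 22, 24, 27, 29, 30]:

lo=0, hi=8, mid=4, arr[mid]=22 -> 22 > 16, search left half
lo=0, hi=3, mid=1, arr[mid]=11 -> 11 < 16, search right half
lo=2, hi=3, mid=2, arr[mid]=16 -> Found target at index 2!

Binary search finds 16 at index 2 after 3 comparisons. The search repeatedly halves the search space by comparing with the middle element.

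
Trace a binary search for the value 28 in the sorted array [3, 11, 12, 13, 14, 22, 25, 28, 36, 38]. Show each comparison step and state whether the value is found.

Binary search for 28 in [3, 11, 12, 13, 14, 22, 25, 28, 36, 38]:

lo=0, hi=9, mid=4, arr[mid]=14 -> 14 < 28, search right half
lo=5, hi=9, mid=7, arr[mid]=28 -> Found target at index 7!

Binary search finds 28 at index 7 after 2 comparisons. The search repeatedly halves the search space by comparing with the middle element.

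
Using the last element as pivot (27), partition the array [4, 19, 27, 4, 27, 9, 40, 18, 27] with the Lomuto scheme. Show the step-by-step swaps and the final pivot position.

Lomuto partition with pivot = 27:

Initial array: [4, 19, 27, 4, 27, 9, 40, 18, 27]

arr[0]=4 <= 27: swap with position 0, array becomes [4, 19, 27, 4, 27, 9, 40, 18, 27]
arr[1]=19 <= 27: swap with position 1, array becomes [4, 19, 27, 4, 27, 9, 40, 18, 27]
arr[2]=27 <= 27: swap with position 2, array becomes [4, 19, 27, 4, 27, 9, 40, 18, 27]
arr[3]=4 <= 27: swap with position 3, array becomes [4, 19, 27, 4, 27, 9, 40, 18, 27]
arr[4]=27 <= 27: swap with position 4, array becomes [4, 19, 27, 4, 27, 9, 40, 18, 27]
arr[5]=9 <= 27: swap with position 5, array becomes [4, 19, 27, 4, 27, 9, 40, 18, 27]
arr[6]=40 > 27: no swap
arr[7]=18 <= 27: swap with position 6, array becomes [4, 19, 27, 4, 27, 9, 18, 40, 27]

Place pivot at position 7: [4, 19, 27, 4, 27, 9, 18, 27, 40]
Pivot position: 7

After partitioning with pivot 27, the array becomes [4, 19, 27, 4, 27, 9, 18, 27, 40]. The pivot is placed at index 7. All elements to the left of the pivot are <= 27, and all elements to the right are > 27.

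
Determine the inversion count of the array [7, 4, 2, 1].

Finding inversions in [7, 4, 2, 1]:

(0, 1): arr[0]=7 > arr[1]=4
(0, 2): arr[0]=7 > arr[2]=2
(0, 3): arr[0]=7 > arr[3]=1
(1, 2): arr[1]=4 > arr[2]=2
(1, 3): arr[1]=4 > arr[3]=1
(2, 3): arr[2]=2 > arr[3]=1

Total inversions: 6

The array has 6 inversion(s): (0,1), (0,2), (0,3), (1,2), (1,3), (2,3). Each pair (i,j) satisfies i < j and arr[i] > arr[j].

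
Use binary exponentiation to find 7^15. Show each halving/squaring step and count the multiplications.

Computing 7^15 by squaring (build up from 7^1; each line after the first costs one multiplication):

7^1 = 7
7^2 = (7^1)^2 = 7^2 = 49
7^3 = 7 * 7^2 = 7 * 49 = 343
7^6 = (7^3)^2 = 343^2 = 117649
7^7 = 7 * 7^6 = 7 * 117649 = 823543
7^14 = (7^7)^2 = 823543^2 = 678223072849
7^15 = 7 * 7^14 = 7 * 678223072849 = 4747561509943

Result: 4747561509943
Multiplications needed: 6 (6 lines after 7^1)

7^15 = 4747561509943. Using exponentiation by squaring, this requires 6 multiplications. The key idea: if the exponent is even, square the half-power; if odd, multiply by the base once.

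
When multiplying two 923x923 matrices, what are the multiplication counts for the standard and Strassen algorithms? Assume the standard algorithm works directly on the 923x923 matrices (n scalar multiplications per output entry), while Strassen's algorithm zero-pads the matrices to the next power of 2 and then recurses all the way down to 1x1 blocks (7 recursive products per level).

Matrix multiplication for 923x923 matrices:

Strassen's algorithm requires power-of-2 dimensions. Pad 923x923 to 1024x1024 (next power of 2).

Standard algorithm: 923^3 = 786330467 multiplications
Strassen's algorithm: 7^(log2(1024)) = 7^10 = 282475249 multiplications
Savings: 786330467 - 282475249 = 503855218 multiplications

Standard: 786330467 multiplications (923^3). Strassen: 282475249 multiplications (7^10, after padding to 1024x1024). Strassen reduces 8 recursive multiplications to 7 at each level.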